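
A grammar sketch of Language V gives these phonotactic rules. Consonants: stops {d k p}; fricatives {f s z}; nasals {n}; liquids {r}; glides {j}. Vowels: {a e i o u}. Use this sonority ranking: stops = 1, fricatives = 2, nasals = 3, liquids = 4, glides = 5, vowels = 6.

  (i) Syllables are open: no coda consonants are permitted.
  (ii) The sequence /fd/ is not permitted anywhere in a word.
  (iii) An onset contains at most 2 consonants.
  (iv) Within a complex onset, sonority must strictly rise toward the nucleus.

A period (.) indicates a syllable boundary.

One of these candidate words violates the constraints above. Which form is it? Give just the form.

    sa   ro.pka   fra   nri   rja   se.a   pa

sa — σ1 onset /s/, coda /∅/ ok → permitted
ro.pka — violates constraint (iv): syllable 2 onset /pk/: /p/ (stop, 1) → /k/ (stop, 1) does not rise → not permitted
fra — σ1 onset /fr/ (2→4 rises), coda /∅/ ok → permitted
nri — σ1 onset /nr/ (3→4 rises), coda /∅/ ok → permitted
rja — σ1 onset /rj/ (4→5 rises), coda /∅/ ok → permitted
se.a — σ1 onset /s/, coda /∅/ ok; σ2 onset /∅/, coda /∅/ ok → permitted
pa — σ1 onset /p/, coda /∅/ ok → permitted

ro.pka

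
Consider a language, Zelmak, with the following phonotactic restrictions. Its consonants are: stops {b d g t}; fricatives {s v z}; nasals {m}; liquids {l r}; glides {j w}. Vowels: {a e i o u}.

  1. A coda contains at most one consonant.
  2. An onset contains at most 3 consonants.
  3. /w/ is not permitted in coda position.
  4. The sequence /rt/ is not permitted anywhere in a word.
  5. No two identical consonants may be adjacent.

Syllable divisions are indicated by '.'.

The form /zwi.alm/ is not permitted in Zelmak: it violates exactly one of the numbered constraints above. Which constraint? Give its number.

1

/zwi.alm/: syllable 2 coda /lm/ has 2 consonants (> 1).
This is a violation of constraint 1: "A coda contains at most one consonant."
The remaining constraints (2, 3, 4, 5) are satisfied.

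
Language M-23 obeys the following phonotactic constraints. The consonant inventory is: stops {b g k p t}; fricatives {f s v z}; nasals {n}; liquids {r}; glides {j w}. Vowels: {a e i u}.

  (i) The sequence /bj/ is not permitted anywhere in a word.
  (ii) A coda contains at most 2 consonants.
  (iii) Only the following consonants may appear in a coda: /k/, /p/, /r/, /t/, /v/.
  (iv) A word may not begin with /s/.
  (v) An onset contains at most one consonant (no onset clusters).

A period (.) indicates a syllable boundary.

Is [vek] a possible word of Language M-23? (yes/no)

[vek] — σ1 onset /v/, coda /k/ ok → licit

yes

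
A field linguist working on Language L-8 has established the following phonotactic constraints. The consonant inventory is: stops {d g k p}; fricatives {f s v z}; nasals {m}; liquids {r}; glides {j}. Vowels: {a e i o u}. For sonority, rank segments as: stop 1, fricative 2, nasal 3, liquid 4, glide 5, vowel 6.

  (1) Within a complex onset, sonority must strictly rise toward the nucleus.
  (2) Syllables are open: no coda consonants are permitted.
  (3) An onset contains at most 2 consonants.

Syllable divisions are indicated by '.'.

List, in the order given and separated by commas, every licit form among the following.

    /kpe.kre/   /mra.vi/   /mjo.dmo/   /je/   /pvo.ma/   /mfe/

/kpe.kre/ — violates constraint 1: syllable 1 onset /kp/: /k/ (stop, 1) → /p/ (stop, 1) does not rise → illicit
/mra.vi/ — σ1 onset /mr/ (3→4 rises), coda /∅/ ok; σ2 onset /v/, coda /∅/ ok → licit
/mjo.dmo/ — σ1 onset /mj/ (3→5 rises), coda /∅/ ok; σ2 onset /dm/ (1→3 rises), coda /∅/ ok → licit
/je/ — σ1 onset /j/, coda /∅/ ok → licit
/pvo.ma/ — σ1 onset /pv/ (1→2 rises), coda /∅/ ok; σ2 onset /m/, coda /∅/ ok → licit
/mfe/ — violates constraint 1: syllable 1 onset /mf/: /m/ (nasal, 3) → /f/ (fricative, 2) does not rise → illicit

/mra.vi/, /mjo.dmo/, /je/, /pvo.ma/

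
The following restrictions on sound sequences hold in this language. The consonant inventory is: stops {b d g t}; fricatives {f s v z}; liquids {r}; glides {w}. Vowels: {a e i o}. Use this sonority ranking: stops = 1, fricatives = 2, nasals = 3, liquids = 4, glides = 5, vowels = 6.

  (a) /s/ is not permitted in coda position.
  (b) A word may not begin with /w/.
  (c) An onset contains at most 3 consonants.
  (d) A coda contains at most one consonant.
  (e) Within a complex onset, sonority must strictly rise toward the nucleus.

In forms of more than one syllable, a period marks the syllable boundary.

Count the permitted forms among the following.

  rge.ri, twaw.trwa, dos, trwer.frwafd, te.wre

1

rge.ri — violates constraint (e): syllable 1 onset /rg/: /r/ (liquid, 4) → /g/ (stop, 1) does not rise → not permitted
twaw.trwa — σ1 onset /tw/ (1→5 rises), coda /w/ ok; σ2 onset /trw/ (1→4→5 rises), coda /∅/ ok → permitted
dos — violates constraint (a): syllable 1 coda contains /s/ → not permitted
trwer.frwafd — violates constraint (d): syllable 2 coda /fd/ has 2 consonants (> 1) → not permitted
te.wre — violates constraint (e): syllable 2 onset /wr/: /w/ (glide, 5) → /r/ (liquid, 4) does not rise → not permitted
Permitted: twaw.trwa → 1.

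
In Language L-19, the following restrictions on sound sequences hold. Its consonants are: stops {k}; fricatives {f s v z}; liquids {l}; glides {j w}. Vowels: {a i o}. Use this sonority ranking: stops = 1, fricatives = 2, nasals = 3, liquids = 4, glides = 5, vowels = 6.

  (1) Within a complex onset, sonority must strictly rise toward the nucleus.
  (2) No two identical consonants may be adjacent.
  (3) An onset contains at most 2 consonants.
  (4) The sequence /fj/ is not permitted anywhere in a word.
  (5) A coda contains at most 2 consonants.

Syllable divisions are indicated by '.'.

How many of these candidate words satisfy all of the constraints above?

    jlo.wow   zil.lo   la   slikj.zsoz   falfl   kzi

2

jlo.wow — violates constraint 1: syllable 1 onset /jl/: /j/ (glide, 5) → /l/ (liquid, 4) does not rise → phonotactically illegal
zil.lo — violates constraint 2: adjacent identical consonants /ll/ → phonotactically illegal
la — σ1 onset /l/, coda /∅/ ok → phonotactically legal
slikj.zsoz — violates constraint 1: syllable 2 onset /zs/: /z/ (fricative, 2) → /s/ (fricative, 2) does not rise → phonotactically illegal
falfl — violates constraint 5: syllable 1 coda /lfl/ has 3 consonants (> 2) → phonotactically illegal
kzi — σ1 onset /kz/ (1→2 rises), coda /∅/ ok → phonotactically legal
Phonotactically legal: la, kzi → 2.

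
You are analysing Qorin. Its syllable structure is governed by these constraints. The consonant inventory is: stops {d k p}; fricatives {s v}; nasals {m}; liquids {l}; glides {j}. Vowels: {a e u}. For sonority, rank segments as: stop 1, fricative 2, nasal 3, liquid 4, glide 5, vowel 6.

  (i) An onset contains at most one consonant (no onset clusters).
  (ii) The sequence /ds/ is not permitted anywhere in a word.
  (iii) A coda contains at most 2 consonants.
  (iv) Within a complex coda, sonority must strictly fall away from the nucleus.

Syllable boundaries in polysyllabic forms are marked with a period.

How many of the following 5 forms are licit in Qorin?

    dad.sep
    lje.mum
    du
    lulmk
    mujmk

1

dad.sep — violates constraint (ii): contains banned sequence /ds/ → illicit
lje.mum — violates constraint (i): syllable 1 onset /lj/ has 2 consonants (> 1) → illicit
du — σ1 onset /d/, coda /∅/ ok → licit
lulmk — violates constraint (iii): syllable 1 coda /lmk/ has 3 consonants (> 2) → illicit
mujmk — violates constraint (iii): syllable 1 coda /jmk/ has 3 consonants (> 2) → illicit
Licit: du → 1.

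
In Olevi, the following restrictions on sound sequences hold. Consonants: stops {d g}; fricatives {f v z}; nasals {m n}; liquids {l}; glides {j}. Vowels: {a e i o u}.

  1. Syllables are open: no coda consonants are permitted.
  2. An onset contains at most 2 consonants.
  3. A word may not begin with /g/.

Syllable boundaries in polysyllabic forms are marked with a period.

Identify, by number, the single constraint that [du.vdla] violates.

2

[du.vdla]: syllable 2 onset /vdl/ has 3 consonants (> 2).
This is a violation of constraint 2: "An onset contains at most 2 consonants."
The remaining constraints (1, 3) are satisfied.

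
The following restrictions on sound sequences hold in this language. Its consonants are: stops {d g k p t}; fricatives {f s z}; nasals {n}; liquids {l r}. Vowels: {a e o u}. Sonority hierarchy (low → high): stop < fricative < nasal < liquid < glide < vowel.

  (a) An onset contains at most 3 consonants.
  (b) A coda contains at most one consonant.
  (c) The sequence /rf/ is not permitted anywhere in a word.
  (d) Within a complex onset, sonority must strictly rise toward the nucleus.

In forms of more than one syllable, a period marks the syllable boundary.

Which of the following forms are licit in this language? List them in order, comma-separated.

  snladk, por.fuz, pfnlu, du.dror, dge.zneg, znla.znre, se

snladk — violates constraint (b): syllable 1 coda /dk/ has 2 consonants (> 1) → illicit
por.fuz — violates constraint (c): contains banned sequence /rf/ → illicit
pfnlu — violates constraint (a): syllable 1 onset /pfnl/ has 4 consonants (> 3) → illicit
du.dror — σ1 onset /d/, coda /∅/ ok; σ2 onset /dr/ (1→4 rises), coda /r/ ok → licit
dge.zneg — violates constraint (d): syllable 1 onset /dg/: /d/ (stop, 1) → /g/ (stop, 1) does not rise → illicit
znla.znre — σ1 onset /znl/ (2→3→4 rises), coda /∅/ ok; σ2 onset /znr/ (2→3→4 rises), coda /∅/ ok → licit
se — σ1 onset /s/, coda /∅/ ok → licit

du.dror, znla.znre, se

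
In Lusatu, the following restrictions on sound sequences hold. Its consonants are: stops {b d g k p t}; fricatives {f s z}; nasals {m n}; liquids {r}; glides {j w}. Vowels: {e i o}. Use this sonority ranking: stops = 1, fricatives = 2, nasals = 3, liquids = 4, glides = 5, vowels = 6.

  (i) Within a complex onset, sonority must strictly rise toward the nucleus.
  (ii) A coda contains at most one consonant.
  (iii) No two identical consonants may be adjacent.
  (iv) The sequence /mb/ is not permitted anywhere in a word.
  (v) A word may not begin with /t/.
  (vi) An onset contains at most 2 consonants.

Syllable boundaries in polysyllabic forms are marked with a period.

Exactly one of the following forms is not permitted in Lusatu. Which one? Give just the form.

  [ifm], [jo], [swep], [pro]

[ifm]

[ifm] — violates constraint (ii): syllable 1 coda /fm/ has 2 consonants (> 1) → not permitted
[jo] — σ1 onset /j/, coda /∅/ ok → permitted
[swep] — σ1 onset /sw/ (2→5 rises), coda /p/ ok → permitted
[pro] — σ1 onset /pr/ (1→4 rises), coda /∅/ ok → permitted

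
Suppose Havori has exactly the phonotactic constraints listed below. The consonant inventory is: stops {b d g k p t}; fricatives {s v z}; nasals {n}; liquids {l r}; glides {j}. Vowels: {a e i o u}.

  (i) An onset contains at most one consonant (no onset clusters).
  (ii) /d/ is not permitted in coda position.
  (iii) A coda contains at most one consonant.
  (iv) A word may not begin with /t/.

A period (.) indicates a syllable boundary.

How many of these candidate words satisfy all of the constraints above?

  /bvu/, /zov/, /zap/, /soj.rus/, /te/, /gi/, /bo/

5

/bvu/ — violates constraint (i): syllable 1 onset /bv/ has 2 consonants (> 1) → ill-formed
/zov/ — σ1 onset /z/, coda /v/ ok → well-formed
/zap/ — σ1 onset /z/, coda /p/ ok → well-formed
/soj.rus/ — σ1 onset /s/, coda /j/ ok; σ2 onset /r/, coda /s/ ok → well-formed
/te/ — violates constraint (iv): word begins with /t/ → ill-formed
/gi/ — σ1 onset /g/, coda /∅/ ok → well-formed
/bo/ — σ1 onset /b/, coda /∅/ ok → well-formed
Well-formed: /zov/, /zap/, /soj.rus/, /gi/, /bo/ → 5.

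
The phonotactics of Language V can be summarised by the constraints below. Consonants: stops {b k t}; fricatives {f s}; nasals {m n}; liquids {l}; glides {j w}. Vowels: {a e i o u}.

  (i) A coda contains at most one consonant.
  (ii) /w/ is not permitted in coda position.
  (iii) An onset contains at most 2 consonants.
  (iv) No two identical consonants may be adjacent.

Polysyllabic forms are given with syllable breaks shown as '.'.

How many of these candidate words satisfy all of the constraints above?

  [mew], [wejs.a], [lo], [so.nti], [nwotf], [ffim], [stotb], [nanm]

2

[mew] — violates constraint (ii): syllable 1 coda contains /w/ → not permitted
[wejs.a] — violates constraint (i): syllable 1 coda /js/ has 2 consonants (> 1) → not permitted
[lo] — σ1 onset /l/, coda /∅/ ok → permitted
[so.nti] — σ1 onset /s/, coda /∅/ ok; σ2 onset /nt/ (2C), coda /∅/ ok → permitted
[nwotf] — violates constraint (i): syllable 1 coda /tf/ has 2 consonants (> 1) → not permitted
[ffim] — violates constraint (iv): adjacent identical consonants /ff/ → not permitted
[stotb] — violates constraint (i): syllable 1 coda /tb/ has 2 consonants (> 1) → not permitted
[nanm] — violates constraint (i): syllable 1 coda /nm/ has 2 consonants (> 1) → not permitted
Permitted: [lo], [so.nti] → 2.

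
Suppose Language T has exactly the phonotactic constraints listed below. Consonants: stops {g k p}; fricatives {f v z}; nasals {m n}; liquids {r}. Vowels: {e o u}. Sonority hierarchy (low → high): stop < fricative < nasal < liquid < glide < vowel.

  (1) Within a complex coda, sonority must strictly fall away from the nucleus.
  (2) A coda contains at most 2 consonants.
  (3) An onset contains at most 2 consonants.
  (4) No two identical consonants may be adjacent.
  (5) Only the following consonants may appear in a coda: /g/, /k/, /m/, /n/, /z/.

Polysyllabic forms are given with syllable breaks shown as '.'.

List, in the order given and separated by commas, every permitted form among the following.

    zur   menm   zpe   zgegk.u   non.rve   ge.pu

zpe, non.rve, ge.pu

zur — violates constraint 5: syllable 1 coda contains /r/, which is not a licensed coda consonant → not permitted
menm — violates constraint 1: syllable 1 coda /nm/: /n/ (nasal, 3) → /m/ (nasal, 3) does not fall → not permitted
zpe — σ1 onset /zp/ (2C), coda /∅/ ok → permitted
zgegk.u — violates constraint 1: syllable 1 coda /gk/: /g/ (stop, 1) → /k/ (stop, 1) does not fall → not permitted
non.rve — σ1 onset /n/, coda /n/ ok; σ2 onset /rv/ (2C), coda /∅/ ok → permitted
ge.pu — σ1 onset /g/, coda /∅/ ok; σ2 onset /p/, coda /∅/ ok → permitted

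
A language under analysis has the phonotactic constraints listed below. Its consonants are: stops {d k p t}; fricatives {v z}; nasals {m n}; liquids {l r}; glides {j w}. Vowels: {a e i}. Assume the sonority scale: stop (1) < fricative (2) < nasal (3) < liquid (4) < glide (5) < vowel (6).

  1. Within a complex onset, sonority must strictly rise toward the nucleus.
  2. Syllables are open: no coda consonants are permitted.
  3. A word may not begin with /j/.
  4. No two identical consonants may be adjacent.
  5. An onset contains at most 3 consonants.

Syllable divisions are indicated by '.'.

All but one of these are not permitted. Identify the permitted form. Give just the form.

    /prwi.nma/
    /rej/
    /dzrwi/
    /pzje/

/prwi.nma/ — violates constraint 1: syllable 2 onset /nm/: /n/ (nasal, 3) → /m/ (nasal, 3) does not rise → not permitted
/rej/ — violates constraint 2: syllable 1 coda /j/ has 1 consonant (> 0) → not permitted
/dzrwi/ — violates constraint 5: syllable 1 onset /dzrw/ has 4 consonants (> 3) → not permitted
/pzje/ — σ1 onset /pzj/ (1→2→5 rises), coda /∅/ ok → permitted

/pzje/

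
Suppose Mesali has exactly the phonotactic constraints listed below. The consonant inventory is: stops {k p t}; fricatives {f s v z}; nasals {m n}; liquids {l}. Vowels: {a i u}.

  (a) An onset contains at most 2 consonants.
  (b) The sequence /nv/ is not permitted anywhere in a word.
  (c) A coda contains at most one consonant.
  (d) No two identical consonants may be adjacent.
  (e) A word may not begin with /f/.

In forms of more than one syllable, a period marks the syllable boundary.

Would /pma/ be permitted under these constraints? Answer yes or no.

/pma/ — σ1 onset /pm/ (2C), coda /∅/ ok → permitted

yes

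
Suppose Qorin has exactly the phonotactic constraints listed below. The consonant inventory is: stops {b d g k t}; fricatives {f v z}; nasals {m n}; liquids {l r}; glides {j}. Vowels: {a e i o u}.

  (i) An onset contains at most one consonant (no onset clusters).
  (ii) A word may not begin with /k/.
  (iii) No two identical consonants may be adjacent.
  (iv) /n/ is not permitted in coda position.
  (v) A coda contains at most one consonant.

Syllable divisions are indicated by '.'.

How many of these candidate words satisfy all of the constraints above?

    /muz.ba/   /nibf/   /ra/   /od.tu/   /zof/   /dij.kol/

5

/muz.ba/ — σ1 onset /m/, coda /z/ ok; σ2 onset /b/, coda /∅/ ok → phonotactically legal
/nibf/ — violates constraint (v): syllable 1 coda /bf/ has 2 consonants (> 1) → phonotactically illegal
/ra/ — σ1 onset /r/, coda /∅/ ok → phonotactically legal
/od.tu/ — σ1 onset /∅/, coda /d/ ok; σ2 onset /t/, coda /∅/ ok → phonotactically legal
/zof/ — σ1 onset /z/, coda /f/ ok → phonotactically legal
/dij.kol/ — σ1 onset /d/, coda /j/ ok; σ2 onset /k/, coda /l/ ok → phonotactically legal
Phonotactically legal: /muz.ba/, /ra/, /od.tu/, /zof/, /dij.kol/ → 5.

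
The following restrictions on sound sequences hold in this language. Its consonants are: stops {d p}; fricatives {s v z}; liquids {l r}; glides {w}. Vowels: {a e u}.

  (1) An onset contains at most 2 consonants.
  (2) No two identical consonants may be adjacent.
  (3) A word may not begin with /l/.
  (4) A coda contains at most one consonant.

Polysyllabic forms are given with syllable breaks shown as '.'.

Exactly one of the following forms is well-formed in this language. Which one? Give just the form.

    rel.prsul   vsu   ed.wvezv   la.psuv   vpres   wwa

vsu

rel.prsul — violates constraint 1: syllable 2 onset /prs/ has 3 consonants (> 2) → ill-formed
vsu — σ1 onset /vs/ (2C), coda /∅/ ok → well-formed
ed.wvezv — violates constraint 4: syllable 2 coda /zv/ has 2 consonants (> 1) → ill-formed
la.psuv — violates constraint 3: word begins with /l/ → ill-formed
vpres — violates constraint 1: syllable 1 onset /vpr/ has 3 consonants (> 2) → ill-formed
wwa — violates constraint 2: adjacent identical consonants /ww/ → ill-formed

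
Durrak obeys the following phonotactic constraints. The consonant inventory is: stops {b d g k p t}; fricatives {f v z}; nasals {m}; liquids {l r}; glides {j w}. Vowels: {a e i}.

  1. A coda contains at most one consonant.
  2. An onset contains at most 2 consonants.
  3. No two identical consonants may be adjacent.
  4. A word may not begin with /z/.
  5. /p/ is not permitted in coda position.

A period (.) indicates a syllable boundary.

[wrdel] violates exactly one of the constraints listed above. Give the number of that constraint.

2

[wrdel]: syllable 1 onset /wrd/ has 3 consonants (> 2).
This is a violation of constraint 2: "An onset contains at most 2 consonants."
The remaining constraints (1, 3, 4, 5) are satisfied.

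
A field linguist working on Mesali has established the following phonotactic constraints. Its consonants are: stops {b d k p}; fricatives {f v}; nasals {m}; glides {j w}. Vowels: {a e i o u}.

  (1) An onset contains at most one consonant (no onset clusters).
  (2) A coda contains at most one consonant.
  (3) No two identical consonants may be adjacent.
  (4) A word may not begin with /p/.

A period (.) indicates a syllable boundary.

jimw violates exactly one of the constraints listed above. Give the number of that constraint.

2

jimw: syllable 1 coda /mw/ has 2 consonants (> 1).
This is a violation of constraint 2: "A coda contains at most one consonant."
The remaining constraints (1, 3, 4) are satisfied.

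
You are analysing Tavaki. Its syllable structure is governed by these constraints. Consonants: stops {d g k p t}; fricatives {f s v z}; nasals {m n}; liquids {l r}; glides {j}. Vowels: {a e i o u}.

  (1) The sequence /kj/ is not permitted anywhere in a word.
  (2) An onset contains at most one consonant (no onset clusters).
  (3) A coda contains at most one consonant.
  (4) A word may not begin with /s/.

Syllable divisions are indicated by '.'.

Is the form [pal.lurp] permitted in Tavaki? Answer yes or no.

[pal.lurp] — violates constraint 3: syllable 2 coda /rp/ has 2 consonants (> 1) → not permitted

no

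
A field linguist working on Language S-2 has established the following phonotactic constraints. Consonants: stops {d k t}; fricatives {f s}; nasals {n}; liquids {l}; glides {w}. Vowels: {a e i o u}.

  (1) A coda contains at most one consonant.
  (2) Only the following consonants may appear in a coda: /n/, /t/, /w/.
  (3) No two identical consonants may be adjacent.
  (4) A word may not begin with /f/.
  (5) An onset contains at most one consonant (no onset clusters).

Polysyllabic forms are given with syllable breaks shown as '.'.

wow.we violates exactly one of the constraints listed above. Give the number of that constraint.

wow.we: adjacent identical consonants /ww/.
This is a violation of constraint 3: "No two identical consonants may be adjacent."
The remaining constraints (1, 2, 4, 5) are satisfied.

3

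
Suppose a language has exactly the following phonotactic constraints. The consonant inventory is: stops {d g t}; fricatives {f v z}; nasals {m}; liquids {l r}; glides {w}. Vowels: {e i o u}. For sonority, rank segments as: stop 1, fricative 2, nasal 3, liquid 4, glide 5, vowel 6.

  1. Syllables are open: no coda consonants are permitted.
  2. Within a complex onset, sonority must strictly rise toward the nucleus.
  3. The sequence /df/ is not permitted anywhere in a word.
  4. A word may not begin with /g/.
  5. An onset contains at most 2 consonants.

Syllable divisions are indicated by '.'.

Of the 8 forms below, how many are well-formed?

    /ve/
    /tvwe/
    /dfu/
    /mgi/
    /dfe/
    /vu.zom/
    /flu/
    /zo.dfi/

2

/ve/ — σ1 onset /v/, coda /∅/ ok → well-formed
/tvwe/ — violates constraint 5: syllable 1 onset /tvw/ has 3 consonants (> 2) → ill-formed
/dfu/ — violates constraint 3: contains banned sequence /df/ → ill-formed
/mgi/ — violates constraint 2: syllable 1 onset /mg/: /m/ (nasal, 3) → /g/ (stop, 1) does not rise → ill-formed
/dfe/ — violates constraint 3: contains banned sequence /df/ → ill-formed
/vu.zom/ — violates constraint 1: syllable 2 coda /m/ has 1 consonant (> 0) → ill-formed
/flu/ — σ1 onset /fl/ (2→4 rises), coda /∅/ ok → well-formed
/zo.dfi/ — violates constraint 3: contains banned sequence /df/ → ill-formed
Well-formed: /ve/, /flu/ → 2.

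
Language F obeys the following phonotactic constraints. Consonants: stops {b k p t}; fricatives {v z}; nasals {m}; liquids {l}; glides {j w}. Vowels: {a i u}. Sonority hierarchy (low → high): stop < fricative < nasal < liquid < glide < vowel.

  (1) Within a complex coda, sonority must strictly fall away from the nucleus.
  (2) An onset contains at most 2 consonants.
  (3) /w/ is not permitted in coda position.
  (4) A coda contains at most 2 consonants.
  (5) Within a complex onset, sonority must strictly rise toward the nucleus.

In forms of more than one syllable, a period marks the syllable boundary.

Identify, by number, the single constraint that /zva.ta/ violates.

5

/zva.ta/: syllable 1 onset /zv/: /z/ (fricative, 2) → /v/ (fricative, 2) does not rise.
This is a violation of constraint 5: "Within a complex onset, sonority must strictly rise toward the nucleus."
The remaining constraints (1, 2, 3, 4) are satisfied.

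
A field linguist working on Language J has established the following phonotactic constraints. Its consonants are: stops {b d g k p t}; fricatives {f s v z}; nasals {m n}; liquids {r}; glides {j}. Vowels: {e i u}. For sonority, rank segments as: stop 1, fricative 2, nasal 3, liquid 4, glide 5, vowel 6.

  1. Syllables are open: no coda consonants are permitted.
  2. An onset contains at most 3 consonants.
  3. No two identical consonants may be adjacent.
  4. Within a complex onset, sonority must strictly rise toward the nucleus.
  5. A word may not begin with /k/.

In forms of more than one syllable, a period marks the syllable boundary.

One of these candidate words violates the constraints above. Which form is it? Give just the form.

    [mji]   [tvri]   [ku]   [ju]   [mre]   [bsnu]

[ku]

[mji] — σ1 onset /mj/ (3→5 rises), coda /∅/ ok → phonotactically legal
[tvri] — σ1 onset /tvr/ (1→2→4 rises), coda /∅/ ok → phonotactically legal
[ku] — violates constraint 5: word begins with /k/ → phonotactically illegal
[ju] — σ1 onset /j/, coda /∅/ ok → phonotactically legal
[mre] — σ1 onset /mr/ (3→4 rises), coda /∅/ ok → phonotactically legal
[bsnu] — σ1 onset /bsn/ (1→2→3 rises), coda /∅/ ok → phonotactically legal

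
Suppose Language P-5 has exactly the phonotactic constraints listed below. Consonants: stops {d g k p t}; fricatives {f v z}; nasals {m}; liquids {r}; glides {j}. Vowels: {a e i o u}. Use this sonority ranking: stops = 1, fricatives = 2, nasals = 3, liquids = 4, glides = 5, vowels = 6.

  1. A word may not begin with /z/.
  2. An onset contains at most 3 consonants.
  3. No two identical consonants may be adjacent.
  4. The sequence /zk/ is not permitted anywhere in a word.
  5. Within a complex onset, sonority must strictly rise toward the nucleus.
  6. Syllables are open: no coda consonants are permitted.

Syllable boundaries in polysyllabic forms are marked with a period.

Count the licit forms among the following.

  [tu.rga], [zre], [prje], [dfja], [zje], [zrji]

[tu.rga] — violates constraint 5: syllable 2 onset /rg/: /r/ (liquid, 4) → /g/ (stop, 1) does not rise → illicit
[zre] — violates constraint 1: word begins with /z/ → illicit
[prje] — σ1 onset /prj/ (1→4→5 rises), coda /∅/ ok → licit
[dfja] — σ1 onset /dfj/ (1→2→5 rises), coda /∅/ ok → licit
[zje] — violates constraint 1: word begins with /z/ → illicit
[zrji] — violates constraint 1: word begins with /z/ → illicit
Licit: [prje], [dfja] → 2.

2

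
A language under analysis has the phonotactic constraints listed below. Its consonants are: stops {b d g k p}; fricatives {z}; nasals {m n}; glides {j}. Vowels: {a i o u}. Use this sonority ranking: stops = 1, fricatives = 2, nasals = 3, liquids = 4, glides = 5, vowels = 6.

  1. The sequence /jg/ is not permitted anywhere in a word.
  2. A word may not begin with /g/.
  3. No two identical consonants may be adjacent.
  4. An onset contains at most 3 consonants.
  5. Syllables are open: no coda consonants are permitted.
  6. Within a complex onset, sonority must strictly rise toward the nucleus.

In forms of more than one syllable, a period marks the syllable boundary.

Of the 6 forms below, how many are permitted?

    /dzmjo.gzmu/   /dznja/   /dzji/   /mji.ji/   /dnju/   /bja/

4

/dzmjo.gzmu/ — violates constraint 4: syllable 1 onset /dzmj/ has 4 consonants (> 3) → not permitted
/dznja/ — violates constraint 4: syllable 1 onset /dznj/ has 4 consonants (> 3) → not permitted
/dzji/ — σ1 onset /dzj/ (1→2→5 rises), coda /∅/ ok → permitted
/mji.ji/ — σ1 onset /mj/ (3→5 rises), coda /∅/ ok; σ2 onset /j/, coda /∅/ ok → permitted
/dnju/ — σ1 onset /dnj/ (1→3→5 rises), coda /∅/ ok → permitted
/bja/ — σ1 onset /bj/ (1→5 rises), coda /∅/ ok → permitted
Permitted: /dzji/, /mji.ji/, /dnju/, /bja/ → 4.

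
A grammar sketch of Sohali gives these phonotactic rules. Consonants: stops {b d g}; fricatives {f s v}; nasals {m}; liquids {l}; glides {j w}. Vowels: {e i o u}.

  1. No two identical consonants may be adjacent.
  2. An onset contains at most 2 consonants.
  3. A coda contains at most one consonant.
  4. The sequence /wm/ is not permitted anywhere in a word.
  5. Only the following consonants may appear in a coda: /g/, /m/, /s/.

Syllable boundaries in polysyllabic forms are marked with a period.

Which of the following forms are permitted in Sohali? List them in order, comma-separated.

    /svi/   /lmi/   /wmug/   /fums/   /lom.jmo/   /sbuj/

/svi/ — σ1 onset /sv/ (2C), coda /∅/ ok → permitted
/lmi/ — σ1 onset /lm/ (2C), coda /∅/ ok → permitted
/wmug/ — violates constraint 4: contains banned sequence /wm/ → not permitted
/fums/ — violates constraint 3: syllable 1 coda /ms/ has 2 consonants (> 1) → not permitted
/lom.jmo/ — σ1 onset /l/, coda /m/ ok; σ2 onset /jm/ (2C), coda /∅/ ok → permitted
/sbuj/ — violates constraint 5: syllable 1 coda contains /j/, which is not a licensed coda consonant → not permitted

/svi/, /lmi/, /lom.jmo/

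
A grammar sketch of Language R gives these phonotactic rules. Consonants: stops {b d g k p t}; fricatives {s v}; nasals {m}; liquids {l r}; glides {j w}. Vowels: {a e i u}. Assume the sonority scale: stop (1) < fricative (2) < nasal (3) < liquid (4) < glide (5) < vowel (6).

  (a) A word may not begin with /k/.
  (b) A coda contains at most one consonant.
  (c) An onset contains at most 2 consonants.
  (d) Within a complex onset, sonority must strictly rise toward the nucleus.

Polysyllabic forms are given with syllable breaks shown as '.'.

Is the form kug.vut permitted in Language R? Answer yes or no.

kug.vut — violates constraint (a): word begins with /k/ → not permitted

no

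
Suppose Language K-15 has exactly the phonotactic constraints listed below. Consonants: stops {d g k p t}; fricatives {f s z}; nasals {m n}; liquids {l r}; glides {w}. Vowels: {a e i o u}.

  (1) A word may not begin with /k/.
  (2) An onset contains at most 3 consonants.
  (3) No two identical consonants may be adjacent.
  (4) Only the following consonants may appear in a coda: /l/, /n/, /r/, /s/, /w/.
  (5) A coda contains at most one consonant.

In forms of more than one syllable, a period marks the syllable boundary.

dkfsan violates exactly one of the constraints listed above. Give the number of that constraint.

dkfsan: syllable 1 onset /dkfs/ has 4 consonants (> 3).
This is a violation of constraint 2: "An onset contains at most 3 consonants."
The remaining constraints (1, 3, 4, 5) are satisfied.

2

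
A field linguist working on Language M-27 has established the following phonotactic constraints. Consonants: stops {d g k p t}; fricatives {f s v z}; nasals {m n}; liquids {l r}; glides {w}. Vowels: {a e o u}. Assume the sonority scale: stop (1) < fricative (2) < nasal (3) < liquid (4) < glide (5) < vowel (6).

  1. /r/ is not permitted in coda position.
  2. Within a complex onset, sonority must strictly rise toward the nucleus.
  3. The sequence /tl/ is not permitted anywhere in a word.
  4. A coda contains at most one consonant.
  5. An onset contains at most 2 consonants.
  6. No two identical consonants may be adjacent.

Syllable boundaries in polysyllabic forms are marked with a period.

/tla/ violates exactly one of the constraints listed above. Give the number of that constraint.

/tla/: contains banned sequence /tl/.
This is a violation of constraint 3: "The sequence /tl/ is not permitted anywhere in a word."
The remaining constraints (1, 2, 4, 5, 6) are satisfied.

3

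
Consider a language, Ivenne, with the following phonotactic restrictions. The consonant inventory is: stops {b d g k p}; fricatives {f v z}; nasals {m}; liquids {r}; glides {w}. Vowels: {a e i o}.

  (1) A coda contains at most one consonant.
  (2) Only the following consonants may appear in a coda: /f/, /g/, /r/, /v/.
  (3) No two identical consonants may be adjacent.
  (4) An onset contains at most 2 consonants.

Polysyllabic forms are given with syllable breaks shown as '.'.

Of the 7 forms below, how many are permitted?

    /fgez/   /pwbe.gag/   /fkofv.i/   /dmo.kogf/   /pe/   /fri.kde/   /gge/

/fgez/ — violates constraint 2: syllable 1 coda contains /z/, which is not a licensed coda consonant → not permitted
/pwbe.gag/ — violates constraint 4: syllable 1 onset /pwb/ has 3 consonants (> 2) → not permitted
/fkofv.i/ — violates constraint 1: syllable 1 coda /fv/ has 2 consonants (> 1) → not permitted
/dmo.kogf/ — violates constraint 1: syllable 2 coda /gf/ has 2 consonants (> 1) → not permitted
/pe/ — σ1 onset /p/, coda /∅/ ok → permitted
/fri.kde/ — σ1 onset /fr/ (2C), coda /∅/ ok; σ2 onset /kd/ (2C), coda /∅/ ok → permitted
/gge/ — violates constraint 3: adjacent identical consonants /gg/ → not permitted
Permitted: /pe/, /fri.kde/ → 2.

2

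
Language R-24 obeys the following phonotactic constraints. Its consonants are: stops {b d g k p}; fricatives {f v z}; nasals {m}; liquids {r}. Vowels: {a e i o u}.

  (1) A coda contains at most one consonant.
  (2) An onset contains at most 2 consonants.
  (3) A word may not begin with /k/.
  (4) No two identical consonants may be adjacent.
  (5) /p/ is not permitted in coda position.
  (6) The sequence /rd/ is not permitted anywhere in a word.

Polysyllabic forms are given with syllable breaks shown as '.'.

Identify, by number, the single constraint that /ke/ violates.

3

/ke/: word begins with /k/.
This is a violation of constraint 3: "A word may not begin with /k/."
The remaining constraints (1, 2, 4, 5, 6) are satisfied.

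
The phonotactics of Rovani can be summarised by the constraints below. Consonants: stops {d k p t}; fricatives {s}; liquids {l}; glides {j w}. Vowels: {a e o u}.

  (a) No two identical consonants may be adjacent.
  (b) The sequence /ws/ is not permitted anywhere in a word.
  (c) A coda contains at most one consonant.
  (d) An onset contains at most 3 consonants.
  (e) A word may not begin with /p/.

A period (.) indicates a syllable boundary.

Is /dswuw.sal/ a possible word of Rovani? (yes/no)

/dswuw.sal/ — violates constraint (b): contains banned sequence /ws/ → not permitted

no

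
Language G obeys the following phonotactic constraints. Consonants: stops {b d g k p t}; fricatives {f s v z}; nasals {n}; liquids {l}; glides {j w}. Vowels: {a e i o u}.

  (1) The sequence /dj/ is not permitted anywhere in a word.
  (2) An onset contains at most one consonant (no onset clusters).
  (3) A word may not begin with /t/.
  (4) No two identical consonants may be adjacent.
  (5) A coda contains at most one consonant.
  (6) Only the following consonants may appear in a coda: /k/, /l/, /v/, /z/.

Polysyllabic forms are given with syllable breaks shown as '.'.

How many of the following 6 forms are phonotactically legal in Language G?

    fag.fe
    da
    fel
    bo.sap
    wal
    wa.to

fag.fe — violates constraint 6: syllable 1 coda contains /g/, which is not a licensed coda consonant → phonotactically illegal
da — σ1 onset /d/, coda /∅/ ok → phonotactically legal
fel — σ1 onset /f/, coda /l/ ok → phonotactically legal
bo.sap — violates constraint 6: syllable 2 coda contains /p/, which is not a licensed coda consonant → phonotactically illegal
wal — σ1 onset /w/, coda /l/ ok → phonotactically legal
wa.to — σ1 onset /w/, coda /∅/ ok; σ2 onset /t/, coda /∅/ ok → phonotactically legal
Phonotactically legal: da, fel, wal, wa.to → 4.

4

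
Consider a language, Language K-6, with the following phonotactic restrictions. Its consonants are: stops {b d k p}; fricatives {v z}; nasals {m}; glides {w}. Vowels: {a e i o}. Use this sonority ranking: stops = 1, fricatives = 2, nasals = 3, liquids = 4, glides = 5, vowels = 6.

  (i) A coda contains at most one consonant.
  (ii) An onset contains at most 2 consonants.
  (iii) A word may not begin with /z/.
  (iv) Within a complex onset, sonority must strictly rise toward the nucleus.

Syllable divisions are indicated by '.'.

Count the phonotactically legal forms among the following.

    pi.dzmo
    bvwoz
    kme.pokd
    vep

pi.dzmo — violates constraint (ii): syllable 2 onset /dzm/ has 3 consonants (> 2) → phonotactically illegal
bvwoz — violates constraint (ii): syllable 1 onset /bvw/ has 3 consonants (> 2) → phonotactically illegal
kme.pokd — violates constraint (i): syllable 2 coda /kd/ has 2 consonants (> 1) → phonotactically illegal
vep — σ1 onset /v/, coda /p/ ok → phonotactically legal
Phonotactically legal: vep → 1.

1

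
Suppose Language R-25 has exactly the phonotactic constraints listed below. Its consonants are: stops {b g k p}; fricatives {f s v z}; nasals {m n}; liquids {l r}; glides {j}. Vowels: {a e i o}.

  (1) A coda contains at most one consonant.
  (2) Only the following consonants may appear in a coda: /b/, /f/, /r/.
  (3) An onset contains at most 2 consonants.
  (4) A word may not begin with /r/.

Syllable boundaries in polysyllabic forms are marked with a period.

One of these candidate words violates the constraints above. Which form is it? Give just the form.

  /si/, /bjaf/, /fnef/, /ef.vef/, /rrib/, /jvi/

/rrib/

/si/ — σ1 onset /s/, coda /∅/ ok → well-formed
/bjaf/ — σ1 onset /bj/ (2C), coda /f/ ok → well-formed
/fnef/ — σ1 onset /fn/ (2C), coda /f/ ok → well-formed
/ef.vef/ — σ1 onset /∅/, coda /f/ ok; σ2 onset /v/, coda /f/ ok → well-formed
/rrib/ — violates constraint 4: word begins with /r/ → ill-formed
/jvi/ — σ1 onset /jv/ (2C), coda /∅/ ok → well-formed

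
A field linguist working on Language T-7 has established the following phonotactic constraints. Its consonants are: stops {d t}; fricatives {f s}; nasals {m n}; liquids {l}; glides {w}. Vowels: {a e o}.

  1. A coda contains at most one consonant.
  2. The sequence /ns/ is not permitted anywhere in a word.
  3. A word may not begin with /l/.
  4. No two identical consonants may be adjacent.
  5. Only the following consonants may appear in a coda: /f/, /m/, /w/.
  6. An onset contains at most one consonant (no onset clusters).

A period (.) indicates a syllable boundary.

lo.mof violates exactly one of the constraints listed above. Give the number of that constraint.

lo.mof: word begins with /l/.
This is a violation of constraint 3: "A word may not begin with /l/."
The remaining constraints (1, 2, 4, 5, 6) are satisfied.

3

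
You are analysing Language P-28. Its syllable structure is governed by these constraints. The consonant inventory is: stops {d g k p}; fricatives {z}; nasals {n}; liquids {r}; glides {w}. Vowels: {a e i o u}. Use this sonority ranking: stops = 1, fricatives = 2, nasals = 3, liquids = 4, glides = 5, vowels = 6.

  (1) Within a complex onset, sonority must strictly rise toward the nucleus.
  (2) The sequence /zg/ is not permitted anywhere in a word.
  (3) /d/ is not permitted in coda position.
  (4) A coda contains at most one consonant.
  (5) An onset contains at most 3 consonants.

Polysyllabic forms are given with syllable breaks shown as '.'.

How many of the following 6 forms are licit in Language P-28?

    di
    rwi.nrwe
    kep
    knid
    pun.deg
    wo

5

di — σ1 onset /d/, coda /∅/ ok → licit
rwi.nrwe — σ1 onset /rw/ (4→5 rises), coda /∅/ ok; σ2 onset /nrw/ (3→4→5 rises), coda /∅/ ok → licit
kep — σ1 onset /k/, coda /p/ ok → licit
knid — violates constraint 3: syllable 1 coda contains /d/ → illicit
pun.deg — σ1 onset /p/, coda /n/ ok; σ2 onset /d/, coda /g/ ok → licit
wo — σ1 onset /w/, coda /∅/ ok → licit
Licit: di, rwi.nrwe, kep, pun.deg, wo → 5.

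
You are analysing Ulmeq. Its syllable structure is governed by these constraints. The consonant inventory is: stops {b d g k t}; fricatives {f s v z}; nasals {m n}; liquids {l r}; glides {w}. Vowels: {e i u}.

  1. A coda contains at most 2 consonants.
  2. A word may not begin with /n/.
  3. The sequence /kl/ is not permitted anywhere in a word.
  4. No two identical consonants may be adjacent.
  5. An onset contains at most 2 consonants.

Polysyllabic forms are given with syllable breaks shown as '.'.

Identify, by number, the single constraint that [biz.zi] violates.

[biz.zi]: adjacent identical consonants /zz/.
This is a violation of constraint 4: "No two identical consonants may be adjacent."
The remaining constraints (1, 2, 3, 5) are satisfied.

4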